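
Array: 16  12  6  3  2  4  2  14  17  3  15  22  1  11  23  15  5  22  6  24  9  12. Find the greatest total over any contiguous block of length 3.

52

16 12 6 → sum 34
12 6 3 → sum 21
6 3 2 → sum 11
3 2 4 → sum 9
2 4 2 → sum 8
4 2 14 → sum 20
2 14 17 → sum 33
14 17 3 → sum 34
17 3 15 → sum 35
3 15 22 → sum 40
15 22 1 → sum 38
22 1 11 → sum 34
1 11 23 → sum 35
11 23 15 → sum 49
23 15 5 → sum 43
15 5 22 → sum 42
5 22 6 → sum 33
22 6 24 → sum 52
6 24 9 → sum 39
24 9 12 → sum 45
Greatest of these is 52.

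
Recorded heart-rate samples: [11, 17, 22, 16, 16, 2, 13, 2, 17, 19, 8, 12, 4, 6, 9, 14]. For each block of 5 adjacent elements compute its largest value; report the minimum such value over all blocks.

12

[11, 17, 22, 16, 16] → max 22
[17, 22, 16, 16, 2] → max 22
[22, 16, 16, 2, 13] → max 22
[16, 16, 2, 13, 2] → max 16
[16, 2, 13, 2, 17] → max 17
[2, 13, 2, 17, 19] → max 19
[13, 2, 17, 19, 8] → max 19
[2, 17, 19, 8, 12] → max 19
[17, 19, 8, 12, 4] → max 19
[19, 8, 12, 4, 6] → max 19
[8, 12, 4, 6, 9] → max 12
[12, 4, 6, 9, 14] → max 14
Minimum of these is 12.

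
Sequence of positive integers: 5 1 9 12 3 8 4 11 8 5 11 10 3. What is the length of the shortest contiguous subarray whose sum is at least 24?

add 5: running sum 5 < 24
add 1: running sum 6 < 24
add 9: running sum 15 < 24
end 3: [5, 1, 9, 12] sum 27, len 4
end 4: [9, 12, 3] sum 24, len 3
end 5: [9, 12, 3, 8] sum 32, len 4
end 6: [12, 3, 8, 4] sum 27, len 4
end 7: [3, 8, 4, 11] sum 26, len 4
end 8: [8, 4, 11, 8] sum 31, len 4
end 9: [11, 8, 5] sum 24, len 3
end 10: [8, 5, 11] sum 24, len 3
end 11: [5, 11, 10] sum 26, len 3
end 12: [11, 10, 3] sum 24, len 3
Shortest qualifying length: 3.

3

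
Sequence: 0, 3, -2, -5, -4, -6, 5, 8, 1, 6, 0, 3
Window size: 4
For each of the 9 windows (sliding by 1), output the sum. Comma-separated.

(0, 3, -2, -5) → sum -4
(3, -2, -5, -4) → sum -8
(-2, -5, -4, -6) → sum -17
(-5, -4, -6, 5) → sum -10
(-4, -6, 5, 8) → sum 3
(-6, 5, 8, 1) → sum 8
(5, 8, 1, 6) → sum 20
(8, 1, 6, 0) → sum 15
(1, 6, 0, 3) → sum 10

-4, -8, -17, -10, 3, 8, 20, 15, 10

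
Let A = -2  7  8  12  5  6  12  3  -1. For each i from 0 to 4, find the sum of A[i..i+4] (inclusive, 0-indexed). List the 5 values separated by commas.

30, 38, 43, 38, 25

-2 7 8 12 5 → sum 30
7 8 12 5 6 → sum 38
8 12 5 6 12 → sum 43
12 5 6 12 3 → sum 38
5 6 12 3 -1 → sum 25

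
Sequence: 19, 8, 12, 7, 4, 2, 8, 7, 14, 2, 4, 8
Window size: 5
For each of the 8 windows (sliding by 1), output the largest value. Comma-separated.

19, 12, 12, 8, 14, 14, 14, 14

19 8 12 7 4 → max 19
8 12 7 4 2 → max 12
12 7 4 2 8 → max 12
7 4 2 8 7 → max 8
4 2 8 7 14 → max 14
2 8 7 14 2 → max 14
8 7 14 2 4 → max 14
7 14 2 4 8 → max 14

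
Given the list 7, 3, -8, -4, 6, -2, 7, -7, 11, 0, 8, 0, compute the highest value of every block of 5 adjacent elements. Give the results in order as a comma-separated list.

7 3 -8 -4 6 → max 7
3 -8 -4 6 -2 → max 6
-8 -4 6 -2 7 → max 7
-4 6 -2 7 -7 → max 7
6 -2 7 -7 11 → max 11
-2 7 -7 11 0 → max 11
7 -7 11 0 8 → max 11
-7 11 0 8 0 → max 11

7, 6, 7, 7, 11, 11, 11, 11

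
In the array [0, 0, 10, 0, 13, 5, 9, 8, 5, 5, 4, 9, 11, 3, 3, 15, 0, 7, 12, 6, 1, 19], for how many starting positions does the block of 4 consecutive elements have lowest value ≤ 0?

8

0 0 10 0 → min 0  ≤ 0 ✓
0 10 0 13 → min 0  ≤ 0 ✓
10 0 13 5 → min 0  ≤ 0 ✓
0 13 5 9 → min 0  ≤ 0 ✓
13 5 9 8 → min 5
5 9 8 5 → min 5
9 8 5 5 → min 5
8 5 5 4 → min 4
5 5 4 9 → min 4
5 4 9 11 → min 4
4 9 11 3 → min 3
9 11 3 3 → min 3
11 3 3 15 → min 3
3 3 15 0 → min 0  ≤ 0 ✓
3 15 0 7 → min 0  ≤ 0 ✓
15 0 7 12 → min 0  ≤ 0 ✓
0 7 12 6 → min 0  ≤ 0 ✓
7 12 6 1 → min 1
12 6 1 19 → min 1
8 windows satisfy the condition.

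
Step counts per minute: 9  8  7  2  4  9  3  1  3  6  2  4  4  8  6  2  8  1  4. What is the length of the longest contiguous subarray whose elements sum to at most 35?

9

Extend to the right; shrink from the left whenever the sum exceeds 35:
add 9: [9] sum 9, len 1
add 8: [9, 8] sum 17, len 2
add 7: [9, 8, 7] sum 24, len 3
add 2: [9, 8, 7, 2] sum 26, len 4
add 4: [9, 8, 7, 2, 4] sum 30, len 5
add 9: [8, 7, 2, 4, 9] sum 30, len 5
add 3: [8, 7, 2, 4, 9, 3] sum 33, len 6
add 1: [8, 7, 2, 4, 9, 3, 1] sum 34, len 7
add 3: [7, 2, 4, 9, 3, 1, 3] sum 29, len 7
add 6: [7, 2, 4, 9, 3, 1, 3, 6] sum 35, len 8
add 2: [2, 4, 9, 3, 1, 3, 6, 2] sum 30, len 8
add 4: [2, 4, 9, 3, 1, 3, 6, 2, 4] sum 34, len 9
add 4: [9, 3, 1, 3, 6, 2, 4, 4] sum 32, len 8
add 8: [3, 1, 3, 6, 2, 4, 4, 8] sum 31, len 8
add 6: [1, 3, 6, 2, 4, 4, 8, 6] sum 34, len 8
add 2: [3, 6, 2, 4, 4, 8, 6, 2] sum 35, len 8
add 8: [2, 4, 4, 8, 6, 2, 8] sum 34, len 7
add 1: [2, 4, 4, 8, 6, 2, 8, 1] sum 35, len 8
add 4: [4, 8, 6, 2, 8, 1, 4] sum 33, len 7
Longest length seen: 9.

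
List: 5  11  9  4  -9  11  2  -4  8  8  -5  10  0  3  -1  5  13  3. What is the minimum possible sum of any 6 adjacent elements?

12

Each size-6 window and its sum:
[5, 11, 9, 4, -9, 11] → sum 31
[11, 9, 4, -9, 11, 2] → sum 28
[9, 4, -9, 11, 2, -4] → sum 13
[4, -9, 11, 2, -4, 8] → sum 12
[-9, 11, 2, -4, 8, 8] → sum 16
[11, 2, -4, 8, 8, -5] → sum 20
[2, -4, 8, 8, -5, 10] → sum 19
[-4, 8, 8, -5, 10, 0] → sum 17
[8, 8, -5, 10, 0, 3] → sum 24
[8, -5, 10, 0, 3, -1] → sum 15
[-5, 10, 0, 3, -1, 5] → sum 12
[10, 0, 3, -1, 5, 13] → sum 30
[0, 3, -1, 5, 13, 3] → sum 23
Minimum of these is 12.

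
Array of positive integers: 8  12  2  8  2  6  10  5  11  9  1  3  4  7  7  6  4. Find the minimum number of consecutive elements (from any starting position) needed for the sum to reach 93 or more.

Extend right; whenever the sum reaches 93, record the length and shrink from the left:
add 8: running sum 8 < 93
add 12: running sum 20 < 93
add 2: running sum 22 < 93
add 8: running sum 30 < 93
add 2: running sum 32 < 93
add 6: running sum 38 < 93
add 10: running sum 48 < 93
add 5: running sum 53 < 93
add 11: running sum 64 < 93
add 9: running sum 73 < 93
add 1: running sum 74 < 93
add 3: running sum 77 < 93
add 4: running sum 81 < 93
add 7: running sum 88 < 93
add 7: shortest ending here [8, 12, 2, 8, 2, 6, 10, 5, 11, 9, 1, 3, 4, 7, 7] sum 95, len 15
add 6: shortest ending here [12, 2, 8, 2, 6, 10, 5, 11, 9, 1, 3, 4, 7, 7, 6] sum 93, len 15
add 4: shortest ending here [12, 2, 8, 2, 6, 10, 5, 11, 9, 1, 3, 4, 7, 7, 6, 4] sum 97, len 16
Shortest qualifying length: 15.

15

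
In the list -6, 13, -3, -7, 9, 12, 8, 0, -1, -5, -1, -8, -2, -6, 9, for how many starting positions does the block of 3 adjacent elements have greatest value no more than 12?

-6 13 -3 → max 13
13 -3 -7 → max 13
-3 -7 9 → max 9  ≤ 12 ✓
-7 9 12 → max 12  ≤ 12 ✓
9 12 8 → max 12  ≤ 12 ✓
12 8 0 → max 12  ≤ 12 ✓
8 0 -1 → max 8  ≤ 12 ✓
0 -1 -5 → max 0  ≤ 12 ✓
-1 -5 -1 → max -1  ≤ 12 ✓
-5 -1 -8 → max -1  ≤ 12 ✓
-1 -8 -2 → max -1  ≤ 12 ✓
-8 -2 -6 → max -2  ≤ 12 ✓
-2 -6 9 → max 9  ≤ 12 ✓
11 windows satisfy the condition.

11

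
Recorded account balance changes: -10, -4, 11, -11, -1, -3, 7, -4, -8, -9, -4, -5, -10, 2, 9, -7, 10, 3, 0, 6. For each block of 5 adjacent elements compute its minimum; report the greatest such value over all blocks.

-7

Window mins for each of the 16 positions:
(-10, -4, 11, -11, -1) → min -11
(-4, 11, -11, -1, -3) → min -11
(11, -11, -1, -3, 7) → min -11
(-11, -1, -3, 7, -4) → min -11
(-1, -3, 7, -4, -8) → min -8
(-3, 7, -4, -8, -9) → min -9
(7, -4, -8, -9, -4) → min -9
(-4, -8, -9, -4, -5) → min -9
(-8, -9, -4, -5, -10) → min -10
(-9, -4, -5, -10, 2) → min -10
(-4, -5, -10, 2, 9) → min -10
(-5, -10, 2, 9, -7) → min -10
(-10, 2, 9, -7, 10) → min -10
(2, 9, -7, 10, 3) → min -7
(9, -7, 10, 3, 0) → min -7
(-7, 10, 3, 0, 6) → min -7
Greatest of these is -7.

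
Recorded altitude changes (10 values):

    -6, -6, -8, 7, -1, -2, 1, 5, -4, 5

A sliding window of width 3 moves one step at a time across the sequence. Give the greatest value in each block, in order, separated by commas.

-6 -6 -8 → max -6
-6 -8 7 → max 7
-8 7 -1 → max 7
7 -1 -2 → max 7
-1 -2 1 → max 1
-2 1 5 → max 5
1 5 -4 → max 5
5 -4 5 → max 5

-6, 7, 7, 7, 1, 5, 5, 5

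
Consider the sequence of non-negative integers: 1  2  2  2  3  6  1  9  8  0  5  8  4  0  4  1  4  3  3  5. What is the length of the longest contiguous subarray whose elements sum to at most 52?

14

→ 1: sum 1, len 1
→ 2: sum 3, len 2
→ 2: sum 5, len 3
→ 2: sum 7, len 4
→ 3: sum 10, len 5
→ 6: sum 16, len 6
→ 1: sum 17, len 7
→ 9: sum 26, len 8
→ 8: sum 34, len 9
→ 0: sum 34, len 10
→ 5: sum 39, len 11
→ 8: sum 47, len 12
→ 4: sum 51, len 13
→ 0: sum 51, len 14
→ 4 (dropped 1, 2): sum 52, len 13
→ 1 (dropped 2): sum 51, len 13
→ 4 (dropped 2, 3): sum 50, len 12
→ 3 (dropped 6): sum 47, len 12
→ 3: sum 50, len 13
→ 5 (dropped 1, 9): sum 45, len 12
Longest length seen: 14.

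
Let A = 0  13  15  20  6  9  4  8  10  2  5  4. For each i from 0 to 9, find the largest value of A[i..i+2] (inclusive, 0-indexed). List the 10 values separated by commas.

[0, 13, 15] → max 15
[13, 15, 20] → max 20
[15, 20, 6] → max 20
[20, 6, 9] → max 20
[6, 9, 4] → max 9
[9, 4, 8] → max 9
[4, 8, 10] → max 10
[8, 10, 2] → max 10
[10, 2, 5] → max 10
[2, 5, 4] → max 5

15, 20, 20, 20, 9, 9, 10, 10, 10, 5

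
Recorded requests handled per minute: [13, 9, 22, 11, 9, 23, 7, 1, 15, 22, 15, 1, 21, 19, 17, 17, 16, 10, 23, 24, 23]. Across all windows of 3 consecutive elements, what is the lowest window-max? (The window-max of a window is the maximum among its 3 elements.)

15

Window maxs for each of the 19 positions:
[13, 9, 22] → max 22
[9, 22, 11] → max 22
[22, 11, 9] → max 22
[11, 9, 23] → max 23
[9, 23, 7] → max 23
[23, 7, 1] → max 23
[7, 1, 15] → max 15
[1, 15, 22] → max 22
[15, 22, 15] → max 22
[22, 15, 1] → max 22
[15, 1, 21] → max 21
[1, 21, 19] → max 21
[21, 19, 17] → max 21
[19, 17, 17] → max 19
[17, 17, 16] → max 17
[17, 16, 10] → max 17
[16, 10, 23] → max 23
[10, 23, 24] → max 24
[23, 24, 23] → max 24
Lowest of these is 15.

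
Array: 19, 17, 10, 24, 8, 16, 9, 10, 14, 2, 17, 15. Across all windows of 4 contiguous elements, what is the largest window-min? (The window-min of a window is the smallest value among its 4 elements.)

10

(19, 17, 10, 24) → min 10
(17, 10, 24, 8) → min 8
(10, 24, 8, 16) → min 8
(24, 8, 16, 9) → min 8
(8, 16, 9, 10) → min 8
(16, 9, 10, 14) → min 9
(9, 10, 14, 2) → min 2
(10, 14, 2, 17) → min 2
(14, 2, 17, 15) → min 2
Largest of these is 10.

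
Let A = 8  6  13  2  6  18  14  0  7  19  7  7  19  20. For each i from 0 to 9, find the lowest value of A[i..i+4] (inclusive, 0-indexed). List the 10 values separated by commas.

Sliding a size-5 window across the 14 values:
8 6 13 2 6 → min 2
6 13 2 6 18 → min 2
13 2 6 18 14 → min 2
2 6 18 14 0 → min 0
6 18 14 0 7 → min 0
18 14 0 7 19 → min 0
14 0 7 19 7 → min 0
0 7 19 7 7 → min 0
7 19 7 7 19 → min 7
19 7 7 19 20 → min 7

2, 2, 2, 0, 0, 0, 0, 0, 7, 7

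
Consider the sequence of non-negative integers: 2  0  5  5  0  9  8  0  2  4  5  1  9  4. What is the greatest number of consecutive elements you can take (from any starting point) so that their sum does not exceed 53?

13

Extend to the right; shrink from the left whenever the sum exceeds 53:
add 2: [2] sum 2, len 1
add 0: [2, 0] sum 2, len 2
add 5: [2, 0, 5] sum 7, len 3
add 5: [2, 0, 5, 5] sum 12, len 4
add 0: [2, 0, 5, 5, 0] sum 12, len 5
add 9: [2, 0, 5, 5, 0, 9] sum 21, len 6
add 8: [2, 0, 5, 5, 0, 9, 8] sum 29, len 7
add 0: [2, 0, 5, 5, 0, 9, 8, 0] sum 29, len 8
add 2: [2, 0, 5, 5, 0, 9, 8, 0, 2] sum 31, len 9
add 4: [2, 0, 5, 5, 0, 9, 8, 0, 2, 4] sum 35, len 10
add 5: [2, 0, 5, 5, 0, 9, 8, 0, 2, 4, 5] sum 40, len 11
add 1: [2, 0, 5, 5, 0, 9, 8, 0, 2, 4, 5, 1] sum 41, len 12
add 9: [2, 0, 5, 5, 0, 9, 8, 0, 2, 4, 5, 1, 9] sum 50, len 13
add 4: [0, 5, 5, 0, 9, 8, 0, 2, 4, 5, 1, 9, 4] sum 52, len 13
Longest length seen: 13.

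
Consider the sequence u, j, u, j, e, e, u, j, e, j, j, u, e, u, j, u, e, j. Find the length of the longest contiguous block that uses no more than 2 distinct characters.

[u] 1 distinct, len 1
[u, j] 2 distinct, len 2
[u, j, u] 2 distinct, len 3
[u, j, u, j] 2 distinct, len 4
[j, e] 2 distinct, len 2
[j, e, e] 2 distinct, len 3
[e, e, u] 2 distinct, len 3
[u, j] 2 distinct, len 2
[j, e] 2 distinct, len 2
[j, e, j] 2 distinct, len 3
[j, e, j, j] 2 distinct, len 4
[j, j, u] 2 distinct, len 3
[u, e] 2 distinct, len 2
[u, e, u] 2 distinct, len 3
[u, j] 2 distinct, len 2
[u, j, u] 2 distinct, len 3
[u, e] 2 distinct, len 2
[e, j] 2 distinct, len 2
Longest length with ≤2 distinct: 4.

4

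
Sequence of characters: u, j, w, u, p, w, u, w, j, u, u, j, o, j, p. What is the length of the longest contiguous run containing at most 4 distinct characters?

12

add u: window [u] (1 distinct), len 1
add j: window [u, j] (2 distinct), len 2
add w: window [u, j, w] (3 distinct), len 3
add u: window [u, j, w, u] (3 distinct), len 4
add p: window [u, j, w, u, p] (4 distinct), len 5
add w: window [u, j, w, u, p, w] (4 distinct), len 6
add u: window [u, j, w, u, p, w, u] (4 distinct), len 7
add w: window [u, j, w, u, p, w, u, w] (4 distinct), len 8
add j: window [u, j, w, u, p, w, u, w, j] (4 distinct), len 9
add u: window [u, j, w, u, p, w, u, w, j, u] (4 distinct), len 10
add u: window [u, j, w, u, p, w, u, w, j, u, u] (4 distinct), len 11
add j: window [u, j, w, u, p, w, u, w, j, u, u, j] (4 distinct), len 12
add o: window [w, u, w, j, u, u, j, o] (4 distinct), len 8
add j: window [w, u, w, j, u, u, j, o, j] (4 distinct), len 9
add p: window [j, u, u, j, o, j, p] (4 distinct), len 7
Longest length with ≤4 distinct: 12.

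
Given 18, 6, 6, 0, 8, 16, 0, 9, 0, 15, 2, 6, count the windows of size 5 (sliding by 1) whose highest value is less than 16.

(18, 6, 6, 0, 8) → max 18
(6, 6, 0, 8, 16) → max 16
(6, 0, 8, 16, 0) → max 16
(0, 8, 16, 0, 9) → max 16
(8, 16, 0, 9, 0) → max 16
(16, 0, 9, 0, 15) → max 16
(0, 9, 0, 15, 2) → max 15  < 16 ✓
(9, 0, 15, 2, 6) → max 15  < 16 ✓
2 windows satisfy the condition.

2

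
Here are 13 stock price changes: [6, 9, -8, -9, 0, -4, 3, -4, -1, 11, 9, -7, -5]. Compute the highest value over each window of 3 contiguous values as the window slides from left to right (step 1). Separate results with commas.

Sliding a size-3 window across the 13 values:
6 9 -8 → max 9
9 -8 -9 → max 9
-8 -9 0 → max 0
-9 0 -4 → max 0
0 -4 3 → max 3
-4 3 -4 → max 3
3 -4 -1 → max 3
-4 -1 11 → max 11
-1 11 9 → max 11
11 9 -7 → max 11
9 -7 -5 → max 9

9, 9, 0, 0, 3, 3, 3, 11, 11, 11, 9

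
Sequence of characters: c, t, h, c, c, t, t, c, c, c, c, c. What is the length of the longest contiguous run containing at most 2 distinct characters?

9

[c] 1 distinct, len 1
[c, t] 2 distinct, len 2
[t, h] 2 distinct, len 2
[h, c] 2 distinct, len 2
[h, c, c] 2 distinct, len 3
[c, c, t] 2 distinct, len 3
[c, c, t, t] 2 distinct, len 4
[c, c, t, t, c] 2 distinct, len 5
[c, c, t, t, c, c] 2 distinct, len 6
[c, c, t, t, c, c, c] 2 distinct, len 7
[c, c, t, t, c, c, c, c] 2 distinct, len 8
[c, c, t, t, c, c, c, c, c] 2 distinct, len 9
Longest length with ≤2 distinct: 9.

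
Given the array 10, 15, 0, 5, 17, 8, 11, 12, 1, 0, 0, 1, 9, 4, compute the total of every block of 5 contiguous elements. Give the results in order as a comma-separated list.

Sliding a size-5 window across the 14 values:
[10, 15, 0, 5, 17] → sum 47
[15, 0, 5, 17, 8] → sum 45
[0, 5, 17, 8, 11] → sum 41
[5, 17, 8, 11, 12] → sum 53
[17, 8, 11, 12, 1] → sum 49
[8, 11, 12, 1, 0] → sum 32
[11, 12, 1, 0, 0] → sum 24
[12, 1, 0, 0, 1] → sum 14
[1, 0, 0, 1, 9] → sum 11
[0, 0, 1, 9, 4] → sum 14

47, 45, 41, 53, 49, 32, 24, 14, 11, 14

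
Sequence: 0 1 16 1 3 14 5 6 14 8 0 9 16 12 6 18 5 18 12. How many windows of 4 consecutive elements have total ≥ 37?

7

[0, 1, 16, 1] → sum 18
[1, 16, 1, 3] → sum 21
[16, 1, 3, 14] → sum 34
[1, 3, 14, 5] → sum 23
[3, 14, 5, 6] → sum 28
[14, 5, 6, 14] → sum 39  ≥ 37 ✓
[5, 6, 14, 8] → sum 33
[6, 14, 8, 0] → sum 28
[14, 8, 0, 9] → sum 31
[8, 0, 9, 16] → sum 33
[0, 9, 16, 12] → sum 37  ≥ 37 ✓
[9, 16, 12, 6] → sum 43  ≥ 37 ✓
[16, 12, 6, 18] → sum 52  ≥ 37 ✓
[12, 6, 18, 5] → sum 41  ≥ 37 ✓
[6, 18, 5, 18] → sum 47  ≥ 37 ✓
[18, 5, 18, 12] → sum 53  ≥ 37 ✓
7 windows satisfy the condition.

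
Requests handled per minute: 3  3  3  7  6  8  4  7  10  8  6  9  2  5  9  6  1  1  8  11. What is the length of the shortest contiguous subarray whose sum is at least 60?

9

add 3: running sum 3 < 60
add 3: running sum 6 < 60
add 3: running sum 9 < 60
add 7: running sum 16 < 60
add 6: running sum 22 < 60
add 8: running sum 30 < 60
add 4: running sum 34 < 60
add 7: running sum 41 < 60
add 10: running sum 51 < 60
add 8: running sum 59 < 60
add 6: shortest ending here [3, 3, 7, 6, 8, 4, 7, 10, 8, 6] sum 62, len 10
add 9: shortest ending here [7, 6, 8, 4, 7, 10, 8, 6, 9] sum 65, len 9
add 2: shortest ending here [6, 8, 4, 7, 10, 8, 6, 9, 2] sum 60, len 9
add 5: shortest ending here [6, 8, 4, 7, 10, 8, 6, 9, 2, 5] sum 65, len 10
add 9: shortest ending here [4, 7, 10, 8, 6, 9, 2, 5, 9] sum 60, len 9
add 6: shortest ending here [7, 10, 8, 6, 9, 2, 5, 9, 6] sum 62, len 9
add 1: shortest ending here [7, 10, 8, 6, 9, 2, 5, 9, 6, 1] sum 63, len 10
add 1: shortest ending here [7, 10, 8, 6, 9, 2, 5, 9, 6, 1, 1] sum 64, len 11
add 8: shortest ending here [10, 8, 6, 9, 2, 5, 9, 6, 1, 1, 8] sum 65, len 11
add 11: shortest ending here [8, 6, 9, 2, 5, 9, 6, 1, 1, 8, 11] sum 66, len 11
Shortest qualifying length: 9.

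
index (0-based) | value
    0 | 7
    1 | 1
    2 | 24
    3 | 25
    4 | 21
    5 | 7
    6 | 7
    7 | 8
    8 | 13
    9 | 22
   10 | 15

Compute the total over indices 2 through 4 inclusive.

Elements at indices 2..4: 24, 25, 21
sum(24, 25, 21) = 70

70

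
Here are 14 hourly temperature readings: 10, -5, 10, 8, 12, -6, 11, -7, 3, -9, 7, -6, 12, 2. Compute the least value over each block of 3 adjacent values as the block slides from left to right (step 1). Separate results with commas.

-5, -5, 8, -6, -6, -7, -7, -9, -9, -9, -6, -6

Sliding a size-3 window across the 14 values:
(10, -5, 10) → min -5
(-5, 10, 8) → min -5
(10, 8, 12) → min 8
(8, 12, -6) → min -6
(12, -6, 11) → min -6
(-6, 11, -7) → min -7
(11, -7, 3) → min -7
(-7, 3, -9) → min -9
(3, -9, 7) → min -9
(-9, 7, -6) → min -9
(7, -6, 12) → min -6
(-6, 12, 2) → min -6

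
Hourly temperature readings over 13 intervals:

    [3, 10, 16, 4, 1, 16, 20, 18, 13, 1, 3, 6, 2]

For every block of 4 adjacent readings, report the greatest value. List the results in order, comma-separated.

3 10 16 4 → max 16
10 16 4 1 → max 16
16 4 1 16 → max 16
4 1 16 20 → max 20
1 16 20 18 → max 20
16 20 18 13 → max 20
20 18 13 1 → max 20
18 13 1 3 → max 18
13 1 3 6 → max 13
1 3 6 2 → max 6

16, 16, 16, 20, 20, 20, 20, 18, 13, 6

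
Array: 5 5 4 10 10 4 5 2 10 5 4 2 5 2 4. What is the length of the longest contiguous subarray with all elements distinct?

4

add 5: [5] len 1
add 5 (repeat 5, move left end past it): [5] len 1
add 4: [5, 4] len 2
add 10: [5, 4, 10] len 3
add 10 (repeat 10, move left end past it): [10] len 1
add 4: [10, 4] len 2
add 5: [10, 4, 5] len 3
add 2: [10, 4, 5, 2] len 4
add 10 (repeat 10, move left end past it): [4, 5, 2, 10] len 4
add 5 (repeat 5, move left end past it): [2, 10, 5] len 3
add 4: [2, 10, 5, 4] len 4
add 2 (repeat 2, move left end past it): [10, 5, 4, 2] len 4
add 5 (repeat 5, move left end past it): [4, 2, 5] len 3
add 2 (repeat 2, move left end past it): [5, 2] len 2
add 4: [5, 2, 4] len 3
Longest all-distinct length: 4.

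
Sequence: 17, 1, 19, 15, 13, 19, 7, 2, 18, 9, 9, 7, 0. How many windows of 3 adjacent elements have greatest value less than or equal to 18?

5

17 1 19 → max 19
1 19 15 → max 19
19 15 13 → max 19
15 13 19 → max 19
13 19 7 → max 19
19 7 2 → max 19
7 2 18 → max 18  ≤ 18 ✓
2 18 9 → max 18  ≤ 18 ✓
18 9 9 → max 18  ≤ 18 ✓
9 9 7 → max 9  ≤ 18 ✓
9 7 0 → max 9  ≤ 18 ✓
5 windows satisfy the condition.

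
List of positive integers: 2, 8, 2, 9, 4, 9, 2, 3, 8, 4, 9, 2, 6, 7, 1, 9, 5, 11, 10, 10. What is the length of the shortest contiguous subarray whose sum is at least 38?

add 2: running sum 2 < 38
add 8: running sum 10 < 38
add 2: running sum 12 < 38
add 9: running sum 21 < 38
add 4: running sum 25 < 38
add 9: running sum 34 < 38
add 2: running sum 36 < 38
add 3: shortest ending here [2, 8, 2, 9, 4, 9, 2, 3] sum 39, len 8
add 8: shortest ending here [8, 2, 9, 4, 9, 2, 3, 8] sum 45, len 8
add 4: shortest ending here [9, 4, 9, 2, 3, 8, 4] sum 39, len 7
add 9: shortest ending here [4, 9, 2, 3, 8, 4, 9] sum 39, len 7
add 2: shortest ending here [4, 9, 2, 3, 8, 4, 9, 2] sum 41, len 8
add 6: shortest ending here [9, 2, 3, 8, 4, 9, 2, 6] sum 43, len 8
add 7: shortest ending here [3, 8, 4, 9, 2, 6, 7] sum 39, len 7
add 1: shortest ending here [3, 8, 4, 9, 2, 6, 7, 1] sum 40, len 8
add 9: shortest ending here [4, 9, 2, 6, 7, 1, 9] sum 38, len 7
add 5: shortest ending here [9, 2, 6, 7, 1, 9, 5] sum 39, len 7
add 11: shortest ending here [6, 7, 1, 9, 5, 11] sum 39, len 6
add 10: shortest ending here [7, 1, 9, 5, 11, 10] sum 43, len 6
add 10: shortest ending here [9, 5, 11, 10, 10] sum 45, len 5
Shortest qualifying length: 5.

5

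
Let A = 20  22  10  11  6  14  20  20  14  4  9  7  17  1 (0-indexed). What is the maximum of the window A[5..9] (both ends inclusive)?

Elements at indices 5..9: 14, 20, 20, 14, 4
max(14, 20, 20, 14, 4) = 20

20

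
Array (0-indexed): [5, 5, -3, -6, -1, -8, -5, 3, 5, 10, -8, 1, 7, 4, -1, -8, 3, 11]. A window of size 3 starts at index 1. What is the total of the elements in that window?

Elements at indices 1..3: 5, -3, -6
sum(5, -3, -6) = -4

-4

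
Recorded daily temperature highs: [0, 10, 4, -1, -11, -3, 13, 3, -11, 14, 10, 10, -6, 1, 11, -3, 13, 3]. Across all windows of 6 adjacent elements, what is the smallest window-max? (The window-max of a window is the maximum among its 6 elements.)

Each size-6 window and its max:
0 10 4 -1 -11 -3 → max 10
10 4 -1 -11 -3 13 → max 13
4 -1 -11 -3 13 3 → max 13
-1 -11 -3 13 3 -11 → max 13
-11 -3 13 3 -11 14 → max 14
-3 13 3 -11 14 10 → max 14
13 3 -11 14 10 10 → max 14
3 -11 14 10 10 -6 → max 14
-11 14 10 10 -6 1 → max 14
14 10 10 -6 1 11 → max 14
10 10 -6 1 11 -3 → max 11
10 -6 1 11 -3 13 → max 13
-6 1 11 -3 13 3 → max 13
Smallest of these is 10.

10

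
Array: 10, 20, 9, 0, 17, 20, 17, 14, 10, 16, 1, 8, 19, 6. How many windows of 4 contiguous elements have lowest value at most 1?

8

(10, 20, 9, 0) → min 0  ≤ 1 ✓
(20, 9, 0, 17) → min 0  ≤ 1 ✓
(9, 0, 17, 20) → min 0  ≤ 1 ✓
(0, 17, 20, 17) → min 0  ≤ 1 ✓
(17, 20, 17, 14) → min 14
(20, 17, 14, 10) → min 10
(17, 14, 10, 16) → min 10
(14, 10, 16, 1) → min 1  ≤ 1 ✓
(10, 16, 1, 8) → min 1  ≤ 1 ✓
(16, 1, 8, 19) → min 1  ≤ 1 ✓
(1, 8, 19, 6) → min 1  ≤ 1 ✓
8 windows satisfy the condition.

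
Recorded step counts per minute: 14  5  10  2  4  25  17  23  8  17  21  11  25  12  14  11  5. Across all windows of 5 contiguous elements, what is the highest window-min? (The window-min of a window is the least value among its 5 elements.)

Window mins for each of the 13 positions:
14 5 10 2 4 → min 2
5 10 2 4 25 → min 2
10 2 4 25 17 → min 2
2 4 25 17 23 → min 2
4 25 17 23 8 → min 4
25 17 23 8 17 → min 8
17 23 8 17 21 → min 8
23 8 17 21 11 → min 8
8 17 21 11 25 → min 8
17 21 11 25 12 → min 11
21 11 25 12 14 → min 11
11 25 12 14 11 → min 11
25 12 14 11 5 → min 5
Highest of these is 11.

11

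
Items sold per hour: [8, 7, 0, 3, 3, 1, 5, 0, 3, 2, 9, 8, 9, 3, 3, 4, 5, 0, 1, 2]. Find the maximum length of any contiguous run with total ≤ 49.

13

Extend to the right; shrink from the left whenever the sum exceeds 49:
[8] sum 8 len 1
[8, 7] sum 15 len 2
[8, 7, 0] sum 15 len 3
[8, 7, 0, 3] sum 18 len 4
[8, 7, 0, 3, 3] sum 21 len 5
[8, 7, 0, 3, 3, 1] sum 22 len 6
[8, 7, 0, 3, 3, 1, 5] sum 27 len 7
[8, 7, 0, 3, 3, 1, 5, 0] sum 27 len 8
[8, 7, 0, 3, 3, 1, 5, 0, 3] sum 30 len 9
[8, 7, 0, 3, 3, 1, 5, 0, 3, 2] sum 32 len 10
[8, 7, 0, 3, 3, 1, 5, 0, 3, 2, 9] sum 41 len 11
[8, 7, 0, 3, 3, 1, 5, 0, 3, 2, 9, 8] sum 49 len 12
[0, 3, 3, 1, 5, 0, 3, 2, 9, 8, 9] sum 43 len 11
[0, 3, 3, 1, 5, 0, 3, 2, 9, 8, 9, 3] sum 46 len 12
[0, 3, 3, 1, 5, 0, 3, 2, 9, 8, 9, 3, 3] sum 49 len 13
[1, 5, 0, 3, 2, 9, 8, 9, 3, 3, 4] sum 47 len 11
[0, 3, 2, 9, 8, 9, 3, 3, 4, 5] sum 46 len 10
[0, 3, 2, 9, 8, 9, 3, 3, 4, 5, 0] sum 46 len 11
[0, 3, 2, 9, 8, 9, 3, 3, 4, 5, 0, 1] sum 47 len 12
[0, 3, 2, 9, 8, 9, 3, 3, 4, 5, 0, 1, 2] sum 49 len 13
Longest length seen: 13.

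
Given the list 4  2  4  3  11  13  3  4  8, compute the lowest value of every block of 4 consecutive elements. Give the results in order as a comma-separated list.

2, 2, 3, 3, 3, 3

Sliding a size-4 window across the 9 values:
4 2 4 3 → min 2
2 4 3 11 → min 2
4 3 11 13 → min 3
3 11 13 3 → min 3
11 13 3 4 → min 3
13 3 4 8 → min 3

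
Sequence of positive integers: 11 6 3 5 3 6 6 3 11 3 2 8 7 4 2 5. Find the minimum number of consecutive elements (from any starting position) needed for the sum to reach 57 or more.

Extend right; whenever the sum reaches 57, record the length and shrink from the left:
add 11: running sum 11 < 57
add 6: running sum 17 < 57
add 3: running sum 20 < 57
add 5: running sum 25 < 57
add 3: running sum 28 < 57
add 6: running sum 34 < 57
add 6: running sum 40 < 57
add 3: running sum 43 < 57
add 11: running sum 54 < 57
add 3: shortest ending here [11, 6, 3, 5, 3, 6, 6, 3, 11, 3] sum 57, len 10
add 2: shortest ending here [11, 6, 3, 5, 3, 6, 6, 3, 11, 3, 2] sum 59, len 11
add 8: shortest ending here [11, 6, 3, 5, 3, 6, 6, 3, 11, 3, 2, 8] sum 67, len 12
add 7: shortest ending here [3, 5, 3, 6, 6, 3, 11, 3, 2, 8, 7] sum 57, len 11
add 4: shortest ending here [5, 3, 6, 6, 3, 11, 3, 2, 8, 7, 4] sum 58, len 11
add 2: shortest ending here [5, 3, 6, 6, 3, 11, 3, 2, 8, 7, 4, 2] sum 60, len 12
add 5: shortest ending here [6, 6, 3, 11, 3, 2, 8, 7, 4, 2, 5] sum 57, len 11
Shortest qualifying length: 10.

10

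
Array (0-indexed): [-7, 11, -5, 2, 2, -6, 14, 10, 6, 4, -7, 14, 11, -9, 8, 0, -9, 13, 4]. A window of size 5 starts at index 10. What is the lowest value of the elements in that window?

-9

Elements at indices 10..14: -7, 14, 11, -9, 8
min(-7, 14, 11, -9, 8) = -9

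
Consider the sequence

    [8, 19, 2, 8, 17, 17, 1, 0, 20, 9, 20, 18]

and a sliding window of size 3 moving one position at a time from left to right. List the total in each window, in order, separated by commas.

Sliding a size-3 window across the 12 values:
[8, 19, 2] → sum 29
[19, 2, 8] → sum 29
[2, 8, 17] → sum 27
[8, 17, 17] → sum 42
[17, 17, 1] → sum 35
[17, 1, 0] → sum 18
[1, 0, 20] → sum 21
[0, 20, 9] → sum 29
[20, 9, 20] → sum 49
[9, 20, 18] → sum 47

29, 29, 27, 42, 35, 18, 21, 29, 49, 47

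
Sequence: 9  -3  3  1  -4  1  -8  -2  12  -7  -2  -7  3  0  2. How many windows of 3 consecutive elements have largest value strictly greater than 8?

4

9 -3 3 → max 9  > 8 ✓
-3 3 1 → max 3
3 1 -4 → max 3
1 -4 1 → max 1
-4 1 -8 → max 1
1 -8 -2 → max 1
-8 -2 12 → max 12  > 8 ✓
-2 12 -7 → max 12  > 8 ✓
12 -7 -2 → max 12  > 8 ✓
-7 -2 -7 → max -2
-2 -7 3 → max 3
-7 3 0 → max 3
3 0 2 → max 3
4 windows satisfy the condition.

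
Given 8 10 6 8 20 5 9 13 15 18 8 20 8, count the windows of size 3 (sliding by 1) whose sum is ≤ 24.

8 10 6 → sum 24  ≤ 24 ✓
10 6 8 → sum 24  ≤ 24 ✓
6 8 20 → sum 34
8 20 5 → sum 33
20 5 9 → sum 34
5 9 13 → sum 27
9 13 15 → sum 37
13 15 18 → sum 46
15 18 8 → sum 41
18 8 20 → sum 46
8 20 8 → sum 36
2 windows satisfy the condition.

2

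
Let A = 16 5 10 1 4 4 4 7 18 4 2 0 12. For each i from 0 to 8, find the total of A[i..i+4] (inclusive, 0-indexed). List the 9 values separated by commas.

36, 24, 23, 20, 37, 37, 35, 31, 36

16 5 10 1 4 → sum 36
5 10 1 4 4 → sum 24
10 1 4 4 4 → sum 23
1 4 4 4 7 → sum 20
4 4 4 7 18 → sum 37
4 4 7 18 4 → sum 37
4 7 18 4 2 → sum 35
7 18 4 2 0 → sum 31
18 4 2 0 12 → sum 36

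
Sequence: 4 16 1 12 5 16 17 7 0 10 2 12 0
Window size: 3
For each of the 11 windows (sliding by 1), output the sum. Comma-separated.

[4, 16, 1] → sum 21
[16, 1, 12] → sum 29
[1, 12, 5] → sum 18
[12, 5, 16] → sum 33
[5, 16, 17] → sum 38
[16, 17, 7] → sum 40
[17, 7, 0] → sum 24
[7, 0, 10] → sum 17
[0, 10, 2] → sum 12
[10, 2, 12] → sum 24
[2, 12, 0] → sum 14

21, 29, 18, 33, 38, 40, 24, 17, 12, 24, 14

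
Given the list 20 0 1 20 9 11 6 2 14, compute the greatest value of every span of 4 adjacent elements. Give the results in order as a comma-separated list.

20, 20, 20, 20, 11, 14

20 0 1 20 → max 20
0 1 20 9 → max 20
1 20 9 11 → max 20
20 9 11 6 → max 20
9 11 6 2 → max 11
11 6 2 14 → max 14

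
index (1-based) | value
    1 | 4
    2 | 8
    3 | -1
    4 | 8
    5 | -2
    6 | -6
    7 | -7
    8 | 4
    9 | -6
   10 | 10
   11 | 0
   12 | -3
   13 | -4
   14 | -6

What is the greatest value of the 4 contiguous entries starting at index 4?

Elements at indices 4..7: 8, -2, -6, -7
max(8, -2, -6, -7) = 8

8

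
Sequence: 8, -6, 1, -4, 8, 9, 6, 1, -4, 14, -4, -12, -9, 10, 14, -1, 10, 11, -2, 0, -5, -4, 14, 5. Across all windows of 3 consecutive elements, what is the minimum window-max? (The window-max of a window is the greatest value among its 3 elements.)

-4

(8, -6, 1) → max 8
(-6, 1, -4) → max 1
(1, -4, 8) → max 8
(-4, 8, 9) → max 9
(8, 9, 6) → max 9
(9, 6, 1) → max 9
(6, 1, -4) → max 6
(1, -4, 14) → max 14
(-4, 14, -4) → max 14
(14, -4, -12) → max 14
(-4, -12, -9) → max -4
(-12, -9, 10) → max 10
(-9, 10, 14) → max 14
(10, 14, -1) → max 14
(14, -1, 10) → max 14
(-1, 10, 11) → max 11
(10, 11, -2) → max 11
(11, -2, 0) → max 11
(-2, 0, -5) → max 0
(0, -5, -4) → max 0
(-5, -4, 14) → max 14
(-4, 14, 5) → max 14
Minimum of these is -4.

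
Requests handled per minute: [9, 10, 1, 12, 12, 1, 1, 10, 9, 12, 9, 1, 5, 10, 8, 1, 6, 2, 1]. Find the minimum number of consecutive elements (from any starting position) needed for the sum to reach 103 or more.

add 9: running sum 9 < 103
add 10: running sum 19 < 103
add 1: running sum 20 < 103
add 12: running sum 32 < 103
add 12: running sum 44 < 103
add 1: running sum 45 < 103
add 1: running sum 46 < 103
add 10: running sum 56 < 103
add 9: running sum 65 < 103
add 12: running sum 77 < 103
add 9: running sum 86 < 103
add 1: running sum 87 < 103
add 5: running sum 92 < 103
add 10: running sum 102 < 103
end 14: [9, 10, 1, 12, 12, 1, 1, 10, 9, 12, 9, 1, 5, 10, 8] sum 110, len 15
end 15: [9, 10, 1, 12, 12, 1, 1, 10, 9, 12, 9, 1, 5, 10, 8, 1] sum 111, len 16
end 16: [10, 1, 12, 12, 1, 1, 10, 9, 12, 9, 1, 5, 10, 8, 1, 6] sum 108, len 16
end 17: [10, 1, 12, 12, 1, 1, 10, 9, 12, 9, 1, 5, 10, 8, 1, 6, 2] sum 110, len 17
end 18: [10, 1, 12, 12, 1, 1, 10, 9, 12, 9, 1, 5, 10, 8, 1, 6, 2, 1] sum 111, len 18
Shortest qualifying length: 15.

15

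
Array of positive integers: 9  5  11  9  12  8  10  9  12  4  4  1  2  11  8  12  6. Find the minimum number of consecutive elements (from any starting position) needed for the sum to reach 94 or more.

12

add 9: running sum 9 < 94
add 5: running sum 14 < 94
add 11: running sum 25 < 94
add 9: running sum 34 < 94
add 12: running sum 46 < 94
add 8: running sum 54 < 94
add 10: running sum 64 < 94
add 9: running sum 73 < 94
add 12: running sum 85 < 94
add 4: running sum 89 < 94
add 4: running sum 93 < 94
end 11: [9, 5, 11, 9, 12, 8, 10, 9, 12, 4, 4, 1] sum 94, len 12
end 12: [9, 5, 11, 9, 12, 8, 10, 9, 12, 4, 4, 1, 2] sum 96, len 13
end 13: [5, 11, 9, 12, 8, 10, 9, 12, 4, 4, 1, 2, 11] sum 98, len 13
end 14: [11, 9, 12, 8, 10, 9, 12, 4, 4, 1, 2, 11, 8] sum 101, len 13
end 15: [9, 12, 8, 10, 9, 12, 4, 4, 1, 2, 11, 8, 12] sum 102, len 13
end 16: [12, 8, 10, 9, 12, 4, 4, 1, 2, 11, 8, 12, 6] sum 99, len 13
Shortest qualifying length: 12.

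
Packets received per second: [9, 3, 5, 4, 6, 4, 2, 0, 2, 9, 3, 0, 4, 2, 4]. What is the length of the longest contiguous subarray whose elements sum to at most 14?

→ 9: sum 9, len 1
→ 3: sum 12, len 2
→ 5 (dropped 9): sum 8, len 2
→ 4: sum 12, len 3
→ 6 (dropped 3, 5): sum 10, len 2
→ 4: sum 14, len 3
→ 2 (dropped 4): sum 12, len 3
→ 0: sum 12, len 4
→ 2: sum 14, len 5
→ 9 (dropped 6, 4): sum 13, len 4
→ 3 (dropped 2): sum 14, len 4
→ 0: sum 14, len 5
→ 4 (dropped 0, 2, 9): sum 7, len 3
→ 2: sum 9, len 4
→ 4: sum 13, len 5
Longest length seen: 5.

5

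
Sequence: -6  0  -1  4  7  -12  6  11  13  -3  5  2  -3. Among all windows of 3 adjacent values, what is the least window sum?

-7

Each size-3 window and its sum:
-6 0 -1 → sum -7
0 -1 4 → sum 3
-1 4 7 → sum 10
4 7 -12 → sum -1
7 -12 6 → sum 1
-12 6 11 → sum 5
6 11 13 → sum 30
11 13 -3 → sum 21
13 -3 5 → sum 15
-3 5 2 → sum 4
5 2 -3 → sum 4
Least of these is -7.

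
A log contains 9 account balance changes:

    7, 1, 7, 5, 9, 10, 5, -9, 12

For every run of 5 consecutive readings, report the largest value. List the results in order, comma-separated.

9, 10, 10, 10, 12

7 1 7 5 9 → max 9
1 7 5 9 10 → max 10
7 5 9 10 5 → max 10
5 9 10 5 -9 → max 10
9 10 5 -9 12 → max 12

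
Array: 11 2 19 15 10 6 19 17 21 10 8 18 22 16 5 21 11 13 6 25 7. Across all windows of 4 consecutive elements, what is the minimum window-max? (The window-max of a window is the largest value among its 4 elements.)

19

(11, 2, 19, 15) → max 19
(2, 19, 15, 10) → max 19
(19, 15, 10, 6) → max 19
(15, 10, 6, 19) → max 19
(10, 6, 19, 17) → max 19
(6, 19, 17, 21) → max 21
(19, 17, 21, 10) → max 21
(17, 21, 10, 8) → max 21
(21, 10, 8, 18) → max 21
(10, 8, 18, 22) → max 22
(8, 18, 22, 16) → max 22
(18, 22, 16, 5) → max 22
(22, 16, 5, 21) → max 22
(16, 5, 21, 11) → max 21
(5, 21, 11, 13) → max 21
(21, 11, 13, 6) → max 21
(11, 13, 6, 25) → max 25
(13, 6, 25, 7) → max 25
Minimum of these is 19.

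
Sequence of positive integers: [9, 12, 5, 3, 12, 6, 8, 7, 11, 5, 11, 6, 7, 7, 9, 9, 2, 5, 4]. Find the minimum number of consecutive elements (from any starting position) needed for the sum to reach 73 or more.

add 9: running sum 9 < 73
add 12: running sum 21 < 73
add 5: running sum 26 < 73
add 3: running sum 29 < 73
add 12: running sum 41 < 73
add 6: running sum 47 < 73
add 8: running sum 55 < 73
add 7: running sum 62 < 73
add 11: shortest ending here [9, 12, 5, 3, 12, 6, 8, 7, 11] sum 73, len 9
add 5: shortest ending here [9, 12, 5, 3, 12, 6, 8, 7, 11, 5] sum 78, len 10
add 11: shortest ending here [12, 5, 3, 12, 6, 8, 7, 11, 5, 11] sum 80, len 10
add 6: shortest ending here [5, 3, 12, 6, 8, 7, 11, 5, 11, 6] sum 74, len 10
add 7: shortest ending here [12, 6, 8, 7, 11, 5, 11, 6, 7] sum 73, len 9
add 7: shortest ending here [12, 6, 8, 7, 11, 5, 11, 6, 7, 7] sum 80, len 10
add 9: shortest ending here [6, 8, 7, 11, 5, 11, 6, 7, 7, 9] sum 77, len 10
add 9: shortest ending here [8, 7, 11, 5, 11, 6, 7, 7, 9, 9] sum 80, len 10
add 2: shortest ending here [7, 11, 5, 11, 6, 7, 7, 9, 9, 2] sum 74, len 10
add 5: shortest ending here [7, 11, 5, 11, 6, 7, 7, 9, 9, 2, 5] sum 79, len 11
add 4: shortest ending here [11, 5, 11, 6, 7, 7, 9, 9, 2, 5, 4] sum 76, len 11
Shortest qualifying length: 9.

9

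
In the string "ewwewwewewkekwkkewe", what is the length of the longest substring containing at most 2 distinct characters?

10

add e: window [e] (1 distinct), len 1
add w: window [e, w] (2 distinct), len 2
add w: window [e, w, w] (2 distinct), len 3
add e: window [e, w, w, e] (2 distinct), len 4
add w: window [e, w, w, e, w] (2 distinct), len 5
add w: window [e, w, w, e, w, w] (2 distinct), len 6
add e: window [e, w, w, e, w, w, e] (2 distinct), len 7
add w: window [e, w, w, e, w, w, e, w] (2 distinct), len 8
add e: window [e, w, w, e, w, w, e, w, e] (2 distinct), len 9
add w: window [e, w, w, e, w, w, e, w, e, w] (2 distinct), len 10
add k: window [w, k] (2 distinct), len 2
add e: window [k, e] (2 distinct), len 2
add k: window [k, e, k] (2 distinct), len 3
add w: window [k, w] (2 distinct), len 2
add k: window [k, w, k] (2 distinct), len 3
add k: window [k, w, k, k] (2 distinct), len 4
add e: window [k, k, e] (2 distinct), len 3
add w: window [e, w] (2 distinct), len 2
add e: window [e, w, e] (2 distinct), len 3
Longest length with ≤2 distinct: 10.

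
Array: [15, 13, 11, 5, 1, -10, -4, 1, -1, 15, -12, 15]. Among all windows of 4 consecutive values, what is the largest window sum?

Each size-4 window and its sum:
[15, 13, 11, 5] → sum 44
[13, 11, 5, 1] → sum 30
[11, 5, 1, -10] → sum 7
[5, 1, -10, -4] → sum -8
[1, -10, -4, 1] → sum -12
[-10, -4, 1, -1] → sum -14
[-4, 1, -1, 15] → sum 11
[1, -1, 15, -12] → sum 3
[-1, 15, -12, 15] → sum 17
Largest of these is 44.

44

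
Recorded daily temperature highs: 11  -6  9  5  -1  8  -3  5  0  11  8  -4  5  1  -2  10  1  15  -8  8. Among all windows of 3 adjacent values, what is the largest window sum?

26

[11, -6, 9] → sum 14
[-6, 9, 5] → sum 8
[9, 5, -1] → sum 13
[5, -1, 8] → sum 12
[-1, 8, -3] → sum 4
[8, -3, 5] → sum 10
[-3, 5, 0] → sum 2
[5, 0, 11] → sum 16
[0, 11, 8] → sum 19
[11, 8, -4] → sum 15
[8, -4, 5] → sum 9
[-4, 5, 1] → sum 2
[5, 1, -2] → sum 4
[1, -2, 10] → sum 9
[-2, 10, 1] → sum 9
[10, 1, 15] → sum 26
[1, 15, -8] → sum 8
[15, -8, 8] → sum 15
Largest of these is 26.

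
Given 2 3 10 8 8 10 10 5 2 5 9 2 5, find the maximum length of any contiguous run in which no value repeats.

4

[2] len 1
[2, 3] len 2
[2, 3, 10] len 3
[2, 3, 10, 8] len 4
[8] len 1
[8, 10] len 2
[10] len 1
[10, 5] len 2
[10, 5, 2] len 3
[2, 5] len 2
[2, 5, 9] len 3
[5, 9, 2] len 3
[9, 2, 5] len 3
Longest all-distinct length: 4.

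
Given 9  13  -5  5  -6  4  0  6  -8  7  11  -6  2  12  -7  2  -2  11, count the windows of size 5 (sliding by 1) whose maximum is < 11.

(9, 13, -5, 5, -6) → max 13
(13, -5, 5, -6, 4) → max 13
(-5, 5, -6, 4, 0) → max 5  < 11 ✓
(5, -6, 4, 0, 6) → max 6  < 11 ✓
(-6, 4, 0, 6, -8) → max 6  < 11 ✓
(4, 0, 6, -8, 7) → max 7  < 11 ✓
(0, 6, -8, 7, 11) → max 11
(6, -8, 7, 11, -6) → max 11
(-8, 7, 11, -6, 2) → max 11
(7, 11, -6, 2, 12) → max 12
(11, -6, 2, 12, -7) → max 12
(-6, 2, 12, -7, 2) → max 12
(2, 12, -7, 2, -2) → max 12
(12, -7, 2, -2, 11) → max 12
4 windows satisfy the condition.

4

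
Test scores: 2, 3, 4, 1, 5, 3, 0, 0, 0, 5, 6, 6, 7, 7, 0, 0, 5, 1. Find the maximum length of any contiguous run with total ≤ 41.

add 2: [2] sum 2, len 1
add 3: [2, 3] sum 5, len 2
add 4: [2, 3, 4] sum 9, len 3
add 1: [2, 3, 4, 1] sum 10, len 4
add 5: [2, 3, 4, 1, 5] sum 15, len 5
add 3: [2, 3, 4, 1, 5, 3] sum 18, len 6
add 0: [2, 3, 4, 1, 5, 3, 0] sum 18, len 7
add 0: [2, 3, 4, 1, 5, 3, 0, 0] sum 18, len 8
add 0: [2, 3, 4, 1, 5, 3, 0, 0, 0] sum 18, len 9
add 5: [2, 3, 4, 1, 5, 3, 0, 0, 0, 5] sum 23, len 10
add 6: [2, 3, 4, 1, 5, 3, 0, 0, 0, 5, 6] sum 29, len 11
add 6: [2, 3, 4, 1, 5, 3, 0, 0, 0, 5, 6, 6] sum 35, len 12
add 7: [3, 4, 1, 5, 3, 0, 0, 0, 5, 6, 6, 7] sum 40, len 12
add 7: [1, 5, 3, 0, 0, 0, 5, 6, 6, 7, 7] sum 40, len 11
add 0: [1, 5, 3, 0, 0, 0, 5, 6, 6, 7, 7, 0] sum 40, len 12
add 0: [1, 5, 3, 0, 0, 0, 5, 6, 6, 7, 7, 0, 0] sum 40, len 13
add 5: [3, 0, 0, 0, 5, 6, 6, 7, 7, 0, 0, 5] sum 39, len 12
add 1: [3, 0, 0, 0, 5, 6, 6, 7, 7, 0, 0, 5, 1] sum 40, len 13
Longest length seen: 13.

13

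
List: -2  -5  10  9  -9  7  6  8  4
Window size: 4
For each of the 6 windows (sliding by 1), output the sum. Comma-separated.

Sliding a size-4 window across the 9 values:
[-2, -5, 10, 9] → sum 12
[-5, 10, 9, -9] → sum 5
[10, 9, -9, 7] → sum 17
[9, -9, 7, 6] → sum 13
[-9, 7, 6, 8] → sum 12
[7, 6, 8, 4] → sum 25

12, 5, 17, 13, 12, 25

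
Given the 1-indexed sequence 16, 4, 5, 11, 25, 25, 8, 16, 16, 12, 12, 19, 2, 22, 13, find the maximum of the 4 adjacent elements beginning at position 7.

16

Elements at indices 7..10: 8, 16, 16, 12
max(8, 16, 16, 12) = 16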